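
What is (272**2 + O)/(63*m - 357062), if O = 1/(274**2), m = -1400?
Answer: -5554422785/33428489912 ≈ -0.16616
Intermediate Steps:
O = 1/75076 ≈ 1.3320e-5
(272**2 + O)/(63*m - 357062) = (272**2 + 1/75076)/(63*(-1400) - 357062) = (73984 + 1/75076)/(-88200 - 357062) = (5554422785/75076)/(-445262) = (5554422785/75076)*(-1/445262) = -5554422785/33428489912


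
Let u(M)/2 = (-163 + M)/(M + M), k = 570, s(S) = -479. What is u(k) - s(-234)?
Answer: 273437/570 ≈ 479.71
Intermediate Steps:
u(M) = (-163 + M)/M (u(M) = 2*((-163 + M)/(M + M)) = 2*((-163 + M)/((2*M))) = 2*((-163 + M)*(1/(2*M))) = 2*((-163 + M)/(2*M)) = (-163 + M)/M)
u(k) - s(-234) = (-163 + 570)/570 - 1*(-479) = (1/570)*407 + 479 = 407/570 + 479 = 273437/570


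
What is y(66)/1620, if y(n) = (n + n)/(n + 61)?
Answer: 11/17145 ≈ 0.00064159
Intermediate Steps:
y(n) = 2*n/(61 + n) (y(n) = (2*n)/(61 + n) = 2*n/(61 + n))
y(66)/1620 = (2*66/(61 + 66))/1620 = (2*66/127)*(1/1620) = (2*66*(1/127))*(1/1620) = (132/127)*(1/1620) = 11/17145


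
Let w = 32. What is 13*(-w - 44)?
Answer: -988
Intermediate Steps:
13*(-w - 44) = 13*(-1*32 - 44) = 13*(-32 - 44) = 13*(-76) = -988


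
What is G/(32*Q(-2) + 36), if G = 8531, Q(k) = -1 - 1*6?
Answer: -8531/188 ≈ -45.378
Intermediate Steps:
Q(k) = -7 (Q(k) = -1 - 6 = -7)
G/(32*Q(-2) + 36) = 8531/(32*(-7) + 36) = 8531/(-224 + 36) = 8531/(-188) = 8531*(-1/188) = -8531/188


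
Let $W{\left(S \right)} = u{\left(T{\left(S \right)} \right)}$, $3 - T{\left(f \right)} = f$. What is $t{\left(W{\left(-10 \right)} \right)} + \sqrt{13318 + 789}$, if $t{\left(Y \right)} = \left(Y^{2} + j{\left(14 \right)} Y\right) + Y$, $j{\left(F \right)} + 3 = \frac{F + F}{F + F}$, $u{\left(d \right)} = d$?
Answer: $156 + \sqrt{14107} \approx 274.77$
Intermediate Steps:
$T{\left(f \right)} = 3 - f$
$j{\left(F \right)} = -2$ ($j{\left(F \right)} = -3 + \frac{F + F}{F + F} = -3 + \frac{2 F}{2 F} = -3 + 2 F \frac{1}{2 F} = -3 + 1 = -2$)
$W{\left(S \right)} = 3 - S$
$t{\left(Y \right)} = Y^{2} - Y$ ($t{\left(Y \right)} = \left(Y^{2} - 2 Y\right) + Y = Y^{2} - Y$)
$t{\left(W{\left(-10 \right)} \right)} + \sqrt{13318 + 789} = \left(3 - -10\right) \left(-1 + \left(3 - -10\right)\right) + \sqrt{13318 + 789} = \left(3 + 10\right) \left(-1 + \left(3 + 10\right)\right) + \sqrt{14107} = 13 \left(-1 + 13\right) + \sqrt{14107} = 13 \cdot 12 + \sqrt{14107} = 156 + \sqrt{14107}$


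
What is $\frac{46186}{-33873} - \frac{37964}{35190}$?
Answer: $- \frac{69315236}{28380735} \approx -2.4423$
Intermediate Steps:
$\frac{46186}{-33873} - \frac{37964}{35190} = 46186 \left(- \frac{1}{33873}\right) - \frac{18982}{17595} = - \frac{6598}{4839} - \frac{18982}{17595} = - \frac{69315236}{28380735}$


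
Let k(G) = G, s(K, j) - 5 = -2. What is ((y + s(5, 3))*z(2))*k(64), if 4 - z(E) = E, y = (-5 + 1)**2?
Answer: 2432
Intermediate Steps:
s(K, j) = 3 (s(K, j) = 5 - 2 = 3)
y = 16 (y = (-4)**2 = 16)
z(E) = 4 - E
((y + s(5, 3))*z(2))*k(64) = ((16 + 3)*(4 - 1*2))*64 = (19*(4 - 2))*64 = (19*2)*64 = 38*64 = 2432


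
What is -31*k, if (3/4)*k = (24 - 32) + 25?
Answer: -2108/3 ≈ -702.67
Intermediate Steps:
k = 68/3 (k = 4*((24 - 32) + 25)/3 = 4*(-8 + 25)/3 = (4/3)*17 = 68/3 ≈ 22.667)
-31*k = -31*68/3 = -2108/3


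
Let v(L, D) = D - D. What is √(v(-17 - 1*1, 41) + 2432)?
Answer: 8*√38 ≈ 49.315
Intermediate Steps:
v(L, D) = 0
√(v(-17 - 1*1, 41) + 2432) = √(0 + 2432) = √2432 = 8*√38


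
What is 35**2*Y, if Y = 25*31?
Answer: 949375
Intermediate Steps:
Y = 775
35**2*Y = 35**2*775 = 1225*775 = 949375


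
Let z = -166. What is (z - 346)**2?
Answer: 262144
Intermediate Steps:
(z - 346)**2 = (-166 - 346)**2 = (-512)**2 = 262144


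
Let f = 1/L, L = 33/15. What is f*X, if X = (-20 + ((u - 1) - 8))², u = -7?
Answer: 6480/11 ≈ 589.09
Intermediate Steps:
L = 11/5 (L = 33*(1/15) = 11/5 ≈ 2.2000)
f = 5/11 (f = 1/(11/5) = 5/11 ≈ 0.45455)
X = 1296 (X = (-20 + ((-7 - 1) - 8))² = (-20 + (-8 - 8))² = (-20 - 16)² = (-36)² = 1296)
f*X = (5/11)*1296 = 6480/11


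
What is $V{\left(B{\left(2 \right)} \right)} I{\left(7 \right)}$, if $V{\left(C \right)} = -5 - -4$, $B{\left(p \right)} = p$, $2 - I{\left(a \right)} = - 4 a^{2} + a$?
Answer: $-191$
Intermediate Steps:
$I{\left(a \right)} = 2 - a + 4 a^{2}$ ($I{\left(a \right)} = 2 - \left(- 4 a^{2} + a\right) = 2 - \left(a - 4 a^{2}\right) = 2 + \left(- a + 4 a^{2}\right) = 2 - a + 4 a^{2}$)
$V{\left(C \right)} = -1$ ($V{\left(C \right)} = -5 + 4 = -1$)
$V{\left(B{\left(2 \right)} \right)} I{\left(7 \right)} = - (2 - 7 + 4 \cdot 7^{2}) = - (2 - 7 + 4 \cdot 49) = - (2 - 7 + 196) = \left(-1\right) 191 = -191$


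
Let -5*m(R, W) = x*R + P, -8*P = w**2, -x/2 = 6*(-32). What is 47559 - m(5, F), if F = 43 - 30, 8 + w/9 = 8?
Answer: 47943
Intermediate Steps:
w = 0 (w = -72 + 9*8 = -72 + 72 = 0)
x = 384 (x = -12*(-32) = -2*(-192) = 384)
P = 0 (P = -1/8*0**2 = -1/8*0 = 0)
F = 13
m(R, W) = -384*R/5 (m(R, W) = -(384*R + 0)/5 = -384*R/5)
47559 - m(5, F) = 47559 - (-384)*5/5 = 47559 - 1*(-384) = 47559 + 384 = 47943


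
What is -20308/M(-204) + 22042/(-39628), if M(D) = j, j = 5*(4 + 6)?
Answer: -201466881/495350 ≈ -406.72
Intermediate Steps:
j = 50 (j = 5*10 = 50)
M(D) = 50
-20308/M(-204) + 22042/(-39628) = -20308/50 + 22042/(-39628) = -20308*1/50 + 22042*(-1/39628) = -10154/25 - 11021/19814 = -201466881/495350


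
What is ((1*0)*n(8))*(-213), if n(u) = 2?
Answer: 0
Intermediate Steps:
((1*0)*n(8))*(-213) = ((1*0)*2)*(-213) = (0*2)*(-213) = 0*(-213) = 0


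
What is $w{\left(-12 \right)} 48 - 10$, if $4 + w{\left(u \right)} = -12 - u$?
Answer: $-202$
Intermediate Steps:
$w{\left(u \right)} = -16 - u$ ($w{\left(u \right)} = -4 - \left(12 + u\right) = -16 - u$)
$w{\left(-12 \right)} 48 - 10 = \left(-16 - -12\right) 48 - 10 = \left(-16 + 12\right) 48 - 10 = \left(-4\right) 48 - 10 = -192 - 10 = -202$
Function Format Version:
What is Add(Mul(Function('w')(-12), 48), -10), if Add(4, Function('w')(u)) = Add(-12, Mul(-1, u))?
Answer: -202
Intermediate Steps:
Function('w')(u) = Add(-16, Mul(-1, u)) (Function('w')(u) = Add(-4, Add(-12, Mul(-1, u))) = Add(-16, Mul(-1, u)))
Add(Mul(Function('w')(-12), 48), -10) = Add(Mul(Add(-16, Mul(-1, -12)), 48), -10) = Add(Mul(Add(-16, 12), 48), -10) = Add(Mul(-4, 48), -10) = Add(-192, -10) = -202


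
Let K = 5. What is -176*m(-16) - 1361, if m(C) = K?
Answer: -2241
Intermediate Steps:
m(C) = 5
-176*m(-16) - 1361 = -176*5 - 1361 = -880 - 1361 = -2241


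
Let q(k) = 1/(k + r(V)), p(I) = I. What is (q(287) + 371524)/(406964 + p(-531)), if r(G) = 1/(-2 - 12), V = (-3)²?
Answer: 1492411922/1632641361 ≈ 0.91411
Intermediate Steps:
V = 9
r(G) = -1/14 (r(G) = 1/(-14) = -1/14)
q(k) = 1/(-1/14 + k) (q(k) = 1/(k - 1/14) = 1/(-1/14 + k))
(q(287) + 371524)/(406964 + p(-531)) = (14/(-1 + 14*287) + 371524)/(406964 - 531) = (14/(-1 + 4018) + 371524)/406433 = (14/4017 + 371524)*(1/406433) = (1492411922/4017)*(1/406433) = 1492411922/1632641361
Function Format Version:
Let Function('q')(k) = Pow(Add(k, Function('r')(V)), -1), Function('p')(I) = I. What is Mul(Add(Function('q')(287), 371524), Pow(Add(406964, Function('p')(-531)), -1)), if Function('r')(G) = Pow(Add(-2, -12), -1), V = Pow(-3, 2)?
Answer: Rational(1492411922, 1632641361) ≈ 0.91411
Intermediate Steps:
V = 9
Function('r')(G) = Rational(-1, 14) (Function('r')(G) = Pow(-14, -1) = Rational(-1, 14))
Function('q')(k) = Pow(Add(Rational(-1, 14), k), -1) (Function('q')(k) = Pow(Add(k, Rational(-1, 14)), -1) = Pow(Add(Rational(-1, 14), k), -1))
Mul(Add(Function('q')(287), 371524), Pow(Add(406964, Function('p')(-531)), -1)) = Mul(Add(Mul(14, Pow(Add(-1, Mul(14, 287)), -1)), 371524), Pow(Add(406964, -531), -1)) = Mul(Add(Mul(14, Pow(Add(-1, 4018), -1)), 371524), Pow(406433, -1)) = Mul(Add(Mul(14, Pow(4017, -1)), 371524), Rational(1, 406433)) = Mul(Add(Mul(14, Rational(1, 4017)), 371524), Rational(1, 406433)) = Mul(Add(Rational(14, 4017), 371524), Rational(1, 406433)) = Mul(Rational(1492411922, 4017), Rational(1, 406433)) = Rational(1492411922, 1632641361)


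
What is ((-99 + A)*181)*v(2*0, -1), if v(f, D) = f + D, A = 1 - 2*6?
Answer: 19910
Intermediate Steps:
A = -11 (A = 1 - 12 = -11)
v(f, D) = D + f
((-99 + A)*181)*v(2*0, -1) = ((-99 - 11)*181)*(-1 + 2*0) = (-110*181)*(-1 + 0) = -19910*(-1) = 19910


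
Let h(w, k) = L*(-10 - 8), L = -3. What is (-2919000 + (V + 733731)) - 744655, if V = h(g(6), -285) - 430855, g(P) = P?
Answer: -3360725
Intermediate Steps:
h(w, k) = 54 (h(w, k) = -3*(-10 - 8) = -3*(-18) = 54)
V = -430801 (V = 54 - 430855 = -430801)
(-2919000 + (V + 733731)) - 744655 = (-2919000 + (-430801 + 733731)) - 744655 = (-2919000 + 302930) - 744655 = -2616070 - 744655 = -3360725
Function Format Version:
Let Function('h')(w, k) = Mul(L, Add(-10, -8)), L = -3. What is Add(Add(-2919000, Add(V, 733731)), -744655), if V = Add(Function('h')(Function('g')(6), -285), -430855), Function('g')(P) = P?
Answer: -3360725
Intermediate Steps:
Function('h')(w, k) = 54 (Function('h')(w, k) = Mul(-3, Add(-10, -8)) = Mul(-3, -18) = 54)
V = -430801 (V = Add(54, -430855) = -430801)
Add(Add(-2919000, Add(V, 733731)), -744655) = Add(Add(-2919000, Add(-430801, 733731)), -744655) = Add(Add(-2919000, 302930), -744655) = Add(-2616070, -744655) = -3360725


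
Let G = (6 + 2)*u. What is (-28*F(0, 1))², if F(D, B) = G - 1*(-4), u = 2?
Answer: 313600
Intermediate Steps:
G = 16 (G = (6 + 2)*2 = 8*2 = 16)
F(D, B) = 20 (F(D, B) = 16 - 1*(-4) = 16 + 4 = 20)
(-28*F(0, 1))² = (-28*20)² = (-560)² = 313600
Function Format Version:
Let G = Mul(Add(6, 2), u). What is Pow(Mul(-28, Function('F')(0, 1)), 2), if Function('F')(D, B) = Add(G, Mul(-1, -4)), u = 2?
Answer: 313600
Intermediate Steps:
G = 16 (G = Mul(Add(6, 2), 2) = Mul(8, 2) = 16)
Function('F')(D, B) = 20 (Function('F')(D, B) = Add(16, Mul(-1, -4)) = Add(16, 4) = 20)
Pow(Mul(-28, Function('F')(0, 1)), 2) = Pow(Mul(-28, 20), 2) = Pow(-560, 2) = 313600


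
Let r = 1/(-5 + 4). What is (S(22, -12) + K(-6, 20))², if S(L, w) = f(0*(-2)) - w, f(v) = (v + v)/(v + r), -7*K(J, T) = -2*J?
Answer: 5184/49 ≈ 105.80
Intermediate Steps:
r = -1 (r = 1/(-1) = -1)
K(J, T) = 2*J/7 (K(J, T) = -(-2)*J/7 = 2*J/7)
f(v) = 2*v/(-1 + v) (f(v) = (v + v)/(v - 1) = (2*v)/(-1 + v) = 2*v/(-1 + v))
S(L, w) = -w (S(L, w) = 2*(0*(-2))/(-1 + 0*(-2)) - w = 2*0/(-1 + 0) - w = 2*0/(-1) - w = 2*0*(-1) - w = 0 - w = -w)
(S(22, -12) + K(-6, 20))² = (-1*(-12) + (2/7)*(-6))² = (12 - 12/7)² = (72/7)² = 5184/49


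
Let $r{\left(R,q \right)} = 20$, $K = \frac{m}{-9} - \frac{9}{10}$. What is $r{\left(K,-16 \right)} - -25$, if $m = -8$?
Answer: $45$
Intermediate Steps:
$K = - \frac{1}{90}$ ($K = - \frac{8}{-9} - \frac{9}{10} = \left(-8\right) \left(- \frac{1}{9}\right) - \frac{9}{10} = \frac{8}{9} - \frac{9}{10} = - \frac{1}{90} \approx -0.011111$)
$r{\left(K,-16 \right)} - -25 = 20 - -25 = 20 + 25 = 45$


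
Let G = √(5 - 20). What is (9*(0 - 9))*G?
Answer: -81*I*√15 ≈ -313.71*I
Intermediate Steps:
G = I*√15 (G = √(-15) = I*√15 ≈ 3.873*I)
(9*(0 - 9))*G = (9*(0 - 9))*(I*√15) = (9*(-9))*(I*√15) = -81*I*√15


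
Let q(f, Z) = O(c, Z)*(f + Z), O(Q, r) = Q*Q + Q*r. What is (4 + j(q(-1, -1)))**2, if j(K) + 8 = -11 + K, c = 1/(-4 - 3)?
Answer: 564001/2401 ≈ 234.90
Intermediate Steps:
c = -1/7 (c = 1/(-7) = -1/7 ≈ -0.14286)
O(Q, r) = Q**2 + Q*r
q(f, Z) = (1/49 - Z/7)*(Z + f) (q(f, Z) = (-(-1/7 + Z)/7)*(f + Z) = (1/49 - Z/7)*(Z + f))
j(K) = -19 + K (j(K) = -8 + (-11 + K) = -19 + K)
(4 + j(q(-1, -1)))**2 = (4 + (-19 + (1 - 7*(-1))*(-1 - 1)/49))**2 = (4 + (-19 + (1/49)*(1 + 7)*(-2)))**2 = (4 + (-19 + (1/49)*8*(-2)))**2 = (4 + (-19 - 16/49))**2 = (4 - 947/49)**2 = (-751/49)**2 = 564001/2401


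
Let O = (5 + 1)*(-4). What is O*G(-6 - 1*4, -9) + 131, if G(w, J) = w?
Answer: 371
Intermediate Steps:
O = -24 (O = 6*(-4) = -24)
O*G(-6 - 1*4, -9) + 131 = -24*(-6 - 1*4) + 131 = -24*(-6 - 4) + 131 = -24*(-10) + 131 = 240 + 131 = 371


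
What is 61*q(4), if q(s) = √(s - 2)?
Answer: 61*√2 ≈ 86.267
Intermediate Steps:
q(s) = √(-2 + s)
61*q(4) = 61*√(-2 + 4) = 61*√2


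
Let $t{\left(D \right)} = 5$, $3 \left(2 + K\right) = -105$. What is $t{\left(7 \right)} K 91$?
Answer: $-16835$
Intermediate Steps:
$K = -37$ ($K = -2 + \frac{1}{3} \left(-105\right) = -2 - 35 = -37$)
$t{\left(7 \right)} K 91 = 5 \left(-37\right) 91 = \left(-185\right) 91 = -16835$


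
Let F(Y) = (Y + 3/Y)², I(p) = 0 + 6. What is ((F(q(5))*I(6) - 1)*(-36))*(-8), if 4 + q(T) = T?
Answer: 27360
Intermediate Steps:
q(T) = -4 + T
I(p) = 6
((F(q(5))*I(6) - 1)*(-36))*(-8) = ((((3 + (-4 + 5)²)²/(-4 + 5)²)*6 - 1)*(-36))*(-8) = ((((3 + 1²)²/1²)*6 - 1)*(-36))*(-8) = (((1*(3 + 1)²)*6 - 1)*(-36))*(-8) = (((1*4²)*6 - 1)*(-36))*(-8) = (((1*16)*6 - 1)*(-36))*(-8) = ((16*6 - 1)*(-36))*(-8) = ((96 - 1)*(-36))*(-8) = (95*(-36))*(-8) = -3420*(-8) = 27360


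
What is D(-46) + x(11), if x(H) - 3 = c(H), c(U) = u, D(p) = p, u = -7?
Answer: -50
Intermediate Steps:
c(U) = -7
x(H) = -4 (x(H) = 3 - 7 = -4)
D(-46) + x(11) = -46 - 4 = -50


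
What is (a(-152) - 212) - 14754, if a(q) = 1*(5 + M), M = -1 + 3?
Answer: -14959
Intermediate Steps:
M = 2
a(q) = 7 (a(q) = 1*(5 + 2) = 1*7 = 7)
(a(-152) - 212) - 14754 = (7 - 212) - 14754 = -205 - 14754 = -14959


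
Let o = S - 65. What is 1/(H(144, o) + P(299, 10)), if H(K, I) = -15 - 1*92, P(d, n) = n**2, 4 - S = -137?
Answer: -1/7 ≈ -0.14286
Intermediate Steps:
S = 141 (S = 4 - 1*(-137) = 4 + 137 = 141)
o = 76 (o = 141 - 65 = 76)
H(K, I) = -107 (H(K, I) = -15 - 92 = -107)
1/(H(144, o) + P(299, 10)) = 1/(-107 + 10**2) = 1/(-107 + 100) = 1/(-7) = -1/7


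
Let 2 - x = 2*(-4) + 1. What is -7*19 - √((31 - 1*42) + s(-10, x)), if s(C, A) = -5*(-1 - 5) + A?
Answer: -133 - 2*√7 ≈ -138.29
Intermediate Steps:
x = 9 (x = 2 - (2*(-4) + 1) = 2 - (-8 + 1) = 2 - 1*(-7) = 2 + 7 = 9)
s(C, A) = 30 + A (s(C, A) = -5*(-6) + A = 30 + A)
-7*19 - √((31 - 1*42) + s(-10, x)) = -7*19 - √((31 - 1*42) + (30 + 9)) = -133 - √((31 - 42) + 39) = -133 - √(-11 + 39) = -133 - √28 = -133 - 2*√7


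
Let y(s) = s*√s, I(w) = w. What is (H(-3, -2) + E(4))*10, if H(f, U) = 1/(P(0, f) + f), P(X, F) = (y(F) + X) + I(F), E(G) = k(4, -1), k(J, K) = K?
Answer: 10*(-3*√3 + 7*I)/(3*(√3 - 2*I)) ≈ -10.952 + 0.82479*I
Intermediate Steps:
y(s) = s^(3/2)
E(G) = -1
P(X, F) = F + X + F^(3/2) (P(X, F) = (F^(3/2) + X) + F = (X + F^(3/2)) + F = F + X + F^(3/2))
H(f, U) = 1/(f^(3/2) + 2*f) (H(f, U) = 1/((f + 0 + f^(3/2)) + f) = 1/((f + f^(3/2)) + f) = 1/(f^(3/2) + 2*f))
(H(-3, -2) + E(4))*10 = (1/((-3)^(3/2) + 2*(-3)) - 1)*10 = (1/(-3*I*√3 - 6) - 1)*10 = (1/(-6 - 3*I*√3) - 1)*10 = (-1 + 1/(-6 - 3*I*√3))*10 = -10 + 10/(-6 - 3*I*√3)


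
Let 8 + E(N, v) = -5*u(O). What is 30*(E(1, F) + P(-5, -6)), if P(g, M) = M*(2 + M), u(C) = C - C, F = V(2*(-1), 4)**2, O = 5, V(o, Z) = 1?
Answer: 480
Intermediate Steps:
F = 1 (F = 1**2 = 1)
u(C) = 0
E(N, v) = -8 (E(N, v) = -8 - 5*0 = -8 + 0 = -8)
30*(E(1, F) + P(-5, -6)) = 30*(-8 - 6*(2 - 6)) = 30*(-8 - 6*(-4)) = 30*(-8 + 24) = 30*16 = 480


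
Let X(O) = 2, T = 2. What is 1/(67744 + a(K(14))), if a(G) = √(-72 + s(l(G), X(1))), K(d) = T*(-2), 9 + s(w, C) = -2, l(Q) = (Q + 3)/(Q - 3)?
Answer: 67744/4589249619 - I*√83/4589249619 ≈ 1.4761e-5 - 1.9852e-9*I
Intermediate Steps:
l(Q) = (3 + Q)/(-3 + Q)
s(w, C) = -11 (s(w, C) = -9 - 2 = -11)
K(d) = -4 (K(d) = 2*(-2) = -4)
a(G) = I*√83 (a(G) = √(-72 - 11) = √(-83) = I*√83)
1/(67744 + a(K(14))) = 1/(67744 + I*√83)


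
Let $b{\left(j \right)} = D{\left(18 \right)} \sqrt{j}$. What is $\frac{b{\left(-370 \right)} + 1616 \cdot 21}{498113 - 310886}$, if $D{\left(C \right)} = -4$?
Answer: $\frac{11312}{62409} - \frac{4 i \sqrt{370}}{187227} \approx 0.18126 - 0.00041095 i$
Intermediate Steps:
$b{\left(j \right)} = - 4 \sqrt{j}$
$\frac{b{\left(-370 \right)} + 1616 \cdot 21}{498113 - 310886} = \frac{- 4 \sqrt{-370} + 1616 \cdot 21}{498113 - 310886} = \frac{- 4 i \sqrt{370} + 33936}{187227} = \left(- 4 i \sqrt{370} + 33936\right) \frac{1}{187227} = \left(33936 - 4 i \sqrt{370}\right) \frac{1}{187227} = \frac{11312}{62409} - \frac{4 i \sqrt{370}}{187227}$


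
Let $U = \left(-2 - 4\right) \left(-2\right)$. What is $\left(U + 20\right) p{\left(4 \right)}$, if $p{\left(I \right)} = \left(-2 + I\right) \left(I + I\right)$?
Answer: $512$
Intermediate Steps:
$U = 12$ ($U = \left(-6\right) \left(-2\right) = 12$)
$p{\left(I \right)} = 2 I \left(-2 + I\right)$ ($p{\left(I \right)} = \left(-2 + I\right) 2 I = 2 I \left(-2 + I\right)$)
$\left(U + 20\right) p{\left(4 \right)} = \left(12 + 20\right) 2 \cdot 4 \left(-2 + 4\right) = 32 \cdot 2 \cdot 4 \cdot 2 = 32 \cdot 16 = 512$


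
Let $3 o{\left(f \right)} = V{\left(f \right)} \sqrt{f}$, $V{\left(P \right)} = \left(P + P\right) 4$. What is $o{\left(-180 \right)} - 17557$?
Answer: $-17557 - 2880 i \sqrt{5} \approx -17557.0 - 6439.9 i$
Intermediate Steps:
$V{\left(P \right)} = 8 P$ ($V{\left(P \right)} = 2 P 4 = 8 P$)
$o{\left(f \right)} = \frac{8 f^{\frac{3}{2}}}{3}$ ($o{\left(f \right)} = \frac{8 f \sqrt{f}}{3} = \frac{8 f^{\frac{3}{2}}}{3}$)
$o{\left(-180 \right)} - 17557 = \frac{8 \left(-180\right)^{\frac{3}{2}}}{3} - 17557 = \frac{8 \left(- 1080 i \sqrt{5}\right)}{3} - 17557 = - 2880 i \sqrt{5} - 17557 = -17557 - 2880 i \sqrt{5}$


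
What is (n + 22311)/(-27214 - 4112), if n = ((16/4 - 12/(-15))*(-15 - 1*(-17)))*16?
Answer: -37441/52210 ≈ -0.71712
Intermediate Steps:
n = 768/5 (n = ((16*(¼) - 12*(-1/15))*(-15 + 17))*16 = ((4 + ⅘)*2)*16 = ((24/5)*2)*16 = (48/5)*16 = 768/5 ≈ 153.60)
(n + 22311)/(-27214 - 4112) = (768/5 + 22311)/(-27214 - 4112) = (112323/5)/(-31326) = (112323/5)*(-1/31326) = -37441/52210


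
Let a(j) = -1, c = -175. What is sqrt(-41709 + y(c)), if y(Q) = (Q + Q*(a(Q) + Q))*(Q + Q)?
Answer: I*sqrt(10760459) ≈ 3280.3*I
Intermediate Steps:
y(Q) = 2*Q*(Q + Q*(-1 + Q)) (y(Q) = (Q + Q*(-1 + Q))*(Q + Q) = (Q + Q*(-1 + Q))*(2*Q) = 2*Q*(Q + Q*(-1 + Q)))
sqrt(-41709 + y(c)) = sqrt(-41709 + 2*(-175)**3) = sqrt(-41709 + 2*(-5359375)) = sqrt(-41709 - 10718750) = sqrt(-10760459) = I*sqrt(10760459)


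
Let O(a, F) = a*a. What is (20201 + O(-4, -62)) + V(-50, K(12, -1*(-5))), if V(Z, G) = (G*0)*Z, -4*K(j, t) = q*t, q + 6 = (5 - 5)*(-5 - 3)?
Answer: 20217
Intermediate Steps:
q = -6 (q = -6 + (5 - 5)*(-5 - 3) = -6 + 0*(-8) = -6 + 0 = -6)
K(j, t) = 3*t/2 (K(j, t) = -(-3)*t/2 = 3*t/2)
V(Z, G) = 0 (V(Z, G) = 0*Z = 0)
O(a, F) = a**2
(20201 + O(-4, -62)) + V(-50, K(12, -1*(-5))) = (20201 + (-4)**2) + 0 = (20201 + 16) + 0 = 20217 + 0 = 20217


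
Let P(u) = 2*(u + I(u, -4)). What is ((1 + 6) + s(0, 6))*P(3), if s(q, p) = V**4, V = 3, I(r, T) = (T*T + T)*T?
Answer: -7920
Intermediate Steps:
I(r, T) = T*(T + T**2) (I(r, T) = (T**2 + T)*T = (T + T**2)*T = T*(T + T**2))
s(q, p) = 81 (s(q, p) = 3**4 = 81)
P(u) = -96 + 2*u (P(u) = 2*(u + (-4)**2*(1 - 4)) = 2*(u + 16*(-3)) = 2*(u - 48) = 2*(-48 + u) = -96 + 2*u)
((1 + 6) + s(0, 6))*P(3) = ((1 + 6) + 81)*(-96 + 2*3) = (7 + 81)*(-96 + 6) = 88*(-90) = -7920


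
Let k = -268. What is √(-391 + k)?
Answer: I*√659 ≈ 25.671*I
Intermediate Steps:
√(-391 + k) = √(-391 - 268) = √(-659) = I*√659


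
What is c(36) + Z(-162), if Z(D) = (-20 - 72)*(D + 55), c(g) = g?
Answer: 9880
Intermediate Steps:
Z(D) = -5060 - 92*D (Z(D) = -92*(55 + D) = -5060 - 92*D)
c(36) + Z(-162) = 36 + (-5060 - 92*(-162)) = 36 + (-5060 + 14904) = 36 + 9844 = 9880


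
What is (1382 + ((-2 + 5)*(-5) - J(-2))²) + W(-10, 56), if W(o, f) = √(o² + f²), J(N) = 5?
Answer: 1782 + 2*√809 ≈ 1838.9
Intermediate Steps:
W(o, f) = √(f² + o²)
(1382 + ((-2 + 5)*(-5) - J(-2))²) + W(-10, 56) = (1382 + ((-2 + 5)*(-5) - 1*5)²) + √(56² + (-10)²) = (1382 + (3*(-5) - 5)²) + √(3136 + 100) = (1382 + (-15 - 5)²) + √3236 = (1382 + (-20)²) + 2*√809 = (1382 + 400) + 2*√809 = 1782 + 2*√809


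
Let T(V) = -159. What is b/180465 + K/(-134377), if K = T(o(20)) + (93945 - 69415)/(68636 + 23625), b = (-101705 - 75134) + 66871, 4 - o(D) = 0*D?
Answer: -453571190378237/745787036061535 ≈ -0.60818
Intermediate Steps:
o(D) = 4 (o(D) = 4 - 0*D = 4 - 1*0 = 4 + 0 = 4)
b = -109968 (b = -176839 + 66871 = -109968)
K = -14644969/92261 (K = -159 + (93945 - 69415)/(68636 + 23625) = -159 + 24530/92261 = -14644969/92261 ≈ -158.73)
b/180465 + K/(-134377) = -109968/180465 - 14644969/92261/(-134377) = -109968*1/180465 - 14644969/92261*(-1/134377) = -36656/60155 + 14644969/12397756397 = -453571190378237/745787036061535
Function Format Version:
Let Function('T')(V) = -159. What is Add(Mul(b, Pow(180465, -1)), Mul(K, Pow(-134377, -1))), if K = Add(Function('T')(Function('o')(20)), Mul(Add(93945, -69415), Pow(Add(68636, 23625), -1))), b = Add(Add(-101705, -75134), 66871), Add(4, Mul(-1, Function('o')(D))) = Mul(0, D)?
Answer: Rational(-453571190378237, 745787036061535) ≈ -0.60818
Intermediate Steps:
Function('o')(D) = 4 (Function('o')(D) = Add(4, Mul(-1, Mul(0, D))) = Add(4, Mul(-1, 0)) = Add(4, 0) = 4)
b = -109968 (b = Add(-176839, 66871) = -109968)
K = Rational(-14644969, 92261) (K = Add(-159, Mul(Add(93945, -69415), Pow(Add(68636, 23625), -1))) = Add(-159, Mul(24530, Pow(92261, -1))) = Add(-159, Mul(24530, Rational(1, 92261))) = Add(-159, Rational(24530, 92261)) = Rational(-14644969, 92261) ≈ -158.73)
Add(Mul(b, Pow(180465, -1)), Mul(K, Pow(-134377, -1))) = Add(Mul(-109968, Pow(180465, -1)), Mul(Rational(-14644969, 92261), Pow(-134377, -1))) = Add(Mul(-109968, Rational(1, 180465)), Mul(Rational(-14644969, 92261), Rational(-1, 134377))) = Add(Rational(-36656, 60155), Rational(14644969, 12397756397)) = Rational(-453571190378237, 745787036061535)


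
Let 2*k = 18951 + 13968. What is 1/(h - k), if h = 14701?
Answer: -2/3517 ≈ -0.00056867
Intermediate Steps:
k = 32919/2 (k = (18951 + 13968)/2 = (½)*32919 = 32919/2 ≈ 16460.)
1/(h - k) = 1/(14701 - 1*32919/2) = 1/(14701 - 32919/2) = 1/(-3517/2) = -2/3517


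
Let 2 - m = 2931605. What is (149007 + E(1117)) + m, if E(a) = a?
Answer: -2781479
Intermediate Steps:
m = -2931603 (m = 2 - 1*2931605 = 2 - 2931605 = -2931603)
(149007 + E(1117)) + m = (149007 + 1117) - 2931603 = 150124 - 2931603 = -2781479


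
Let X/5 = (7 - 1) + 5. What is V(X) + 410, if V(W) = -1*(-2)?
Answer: 412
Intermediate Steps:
X = 55 (X = 5*((7 - 1) + 5) = 5*(6 + 5) = 5*11 = 55)
V(W) = 2
V(X) + 410 = 2 + 410 = 412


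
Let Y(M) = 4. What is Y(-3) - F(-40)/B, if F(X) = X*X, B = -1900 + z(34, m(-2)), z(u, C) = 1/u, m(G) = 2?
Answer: 312796/64599 ≈ 4.8421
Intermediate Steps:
B = -64599/34 (B = -1900 + 1/34 = -64599/34 ≈ -1900.0)
F(X) = X²
Y(-3) - F(-40)/B = 4 - (-40)²/(-64599/34) = 4 - 1600*(-34)/64599 = 4 - 1*(-54400/64599) = 4 + 54400/64599 = 312796/64599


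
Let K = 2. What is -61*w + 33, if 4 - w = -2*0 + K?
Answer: -89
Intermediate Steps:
w = 2 (w = 4 - (-2*0 + 2) = 4 - (0 + 2) = 4 - 1*2 = 4 - 2 = 2)
-61*w + 33 = -61*2 + 33 = -122 + 33 = -89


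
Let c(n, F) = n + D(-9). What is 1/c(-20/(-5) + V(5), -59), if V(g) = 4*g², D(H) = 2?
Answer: 1/106 ≈ 0.0094340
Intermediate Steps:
c(n, F) = 2 + n (c(n, F) = n + 2 = 2 + n)
1/c(-20/(-5) + V(5), -59) = 1/(2 + (-20/(-5) + 4*5²)) = 1/(2 + (-20*(-1)/5 + 4*25)) = 1/(2 + (-5*(-⅘) + 100)) = 1/(2 + (4 + 100)) = 1/(2 + 104) = 1/106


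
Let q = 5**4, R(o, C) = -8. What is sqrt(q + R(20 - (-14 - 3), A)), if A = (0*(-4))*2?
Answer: sqrt(617) ≈ 24.839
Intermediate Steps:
A = 0 (A = 0*2 = 0)
q = 625
sqrt(q + R(20 - (-14 - 3), A)) = sqrt(625 - 8) = sqrt(617)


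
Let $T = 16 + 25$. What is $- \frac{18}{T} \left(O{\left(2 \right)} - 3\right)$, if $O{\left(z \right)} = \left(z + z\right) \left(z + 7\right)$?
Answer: $- \frac{594}{41} \approx -14.488$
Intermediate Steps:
$O{\left(z \right)} = 2 z \left(7 + z\right)$
$T = 41$
$- \frac{18}{T} \left(O{\left(2 \right)} - 3\right) = - \frac{18}{41} \left(2 \cdot 2 \left(7 + 2\right) - 3\right) = \left(-18\right) \frac{1}{41} \left(2 \cdot 2 \cdot 9 - 3\right) = - \frac{18 \left(36 - 3\right)}{41} = \left(- \frac{18}{41}\right) 33 = - \frac{594}{41}$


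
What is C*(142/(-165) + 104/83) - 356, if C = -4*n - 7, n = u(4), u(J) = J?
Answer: -4999022/13695 ≈ -365.03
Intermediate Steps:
n = 4
C = -23 (C = -4*4 - 7 = -16 - 7 = -23)
C*(142/(-165) + 104/83) - 356 = -23*(142/(-165) + 104/83) - 356 = -23*(142*(-1/165) + 104*(1/83)) - 356 = -23*(-142/165 + 104/83) - 356 = -23*5374/13695 - 356 = -123602/13695 - 356 = -4999022/13695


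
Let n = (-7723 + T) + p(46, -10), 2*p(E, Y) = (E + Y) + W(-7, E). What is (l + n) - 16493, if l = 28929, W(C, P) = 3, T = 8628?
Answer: 26721/2 ≈ 13361.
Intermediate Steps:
p(E, Y) = 3/2 + E/2 + Y/2 (p(E, Y) = ((E + Y) + 3)/2 = (3 + E + Y)/2 = 3/2 + E/2 + Y/2)
n = 1849/2 (n = (-7723 + 8628) + (3/2 + (½)*46 + (½)*(-10)) = 905 + (3/2 + 23 - 5) = 905 + 39/2 = 1849/2 ≈ 924.50)
(l + n) - 16493 = (28929 + 1849/2) - 16493 = 59707/2 - 16493 = 26721/2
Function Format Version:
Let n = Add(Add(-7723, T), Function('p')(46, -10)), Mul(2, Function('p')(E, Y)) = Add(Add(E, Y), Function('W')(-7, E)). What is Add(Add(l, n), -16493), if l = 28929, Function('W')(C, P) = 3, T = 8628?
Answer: Rational(26721, 2) ≈ 13361.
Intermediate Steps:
Function('p')(E, Y) = Add(Rational(3, 2), Mul(Rational(1, 2), E), Mul(Rational(1, 2), Y)) (Function('p')(E, Y) = Mul(Rational(1, 2), Add(Add(E, Y), 3)) = Mul(Rational(1, 2), Add(3, E, Y)) = Add(Rational(3, 2), Mul(Rational(1, 2), E), Mul(Rational(1, 2), Y)))
n = Rational(1849, 2) (n = Add(Add(-7723, 8628), Add(Rational(3, 2), Mul(Rational(1, 2), 46), Mul(Rational(1, 2), -10))) = Add(905, Add(Rational(3, 2), 23, -5)) = Add(905, Rational(39, 2)) = Rational(1849, 2) ≈ 924.50)
Add(Add(l, n), -16493) = Add(Add(28929, Rational(1849, 2)), -16493) = Add(Rational(59707, 2), -16493) = Rational(26721, 2)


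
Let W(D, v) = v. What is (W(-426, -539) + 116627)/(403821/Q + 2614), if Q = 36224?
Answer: 4205171712/95093357 ≈ 44.221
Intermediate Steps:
(W(-426, -539) + 116627)/(403821/Q + 2614) = (-539 + 116627)/(403821/36224 + 2614) = 116088/(403821*(1/36224) + 2614) = 116088/(403821/36224 + 2614) = 116088/(95093357/36224) = 116088*(36224/95093357) = 4205171712/95093357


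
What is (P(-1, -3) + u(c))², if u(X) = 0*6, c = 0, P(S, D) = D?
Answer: 9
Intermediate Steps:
u(X) = 0
(P(-1, -3) + u(c))² = (-3 + 0)² = (-3)² = 9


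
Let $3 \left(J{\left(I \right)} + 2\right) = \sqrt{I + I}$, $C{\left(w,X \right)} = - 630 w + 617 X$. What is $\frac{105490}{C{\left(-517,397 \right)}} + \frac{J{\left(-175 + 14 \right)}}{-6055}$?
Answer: $\frac{639883268}{3455340245} - \frac{i \sqrt{322}}{18165} \approx 0.18519 - 0.00098785 i$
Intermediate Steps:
$J{\left(I \right)} = -2 + \frac{\sqrt{2} \sqrt{I}}{3}$ ($J{\left(I \right)} = -2 + \frac{\sqrt{I + I}}{3} = -2 + \frac{\sqrt{2 I}}{3} = -2 + \frac{\sqrt{2} \sqrt{I}}{3}$)
$\frac{105490}{C{\left(-517,397 \right)}} + \frac{J{\left(-175 + 14 \right)}}{-6055} = \frac{105490}{\left(-630\right) \left(-517\right) + 617 \cdot 397} + \frac{-2 + \frac{\sqrt{2} \sqrt{-175 + 14}}{3}}{-6055} = \frac{105490}{325710 + 244949} + \left(-2 + \frac{\sqrt{2} \sqrt{-161}}{3}\right) \left(- \frac{1}{6055}\right) = \frac{105490}{570659} + \left(-2 + \frac{\sqrt{2} i \sqrt{161}}{3}\right) \left(- \frac{1}{6055}\right) = 105490 \cdot \frac{1}{570659} + \left(-2 + \frac{i \sqrt{322}}{3}\right) \left(- \frac{1}{6055}\right) = \frac{105490}{570659} + \left(\frac{2}{6055} - \frac{i \sqrt{322}}{18165}\right) = \frac{639883268}{3455340245} - \frac{i \sqrt{322}}{18165}$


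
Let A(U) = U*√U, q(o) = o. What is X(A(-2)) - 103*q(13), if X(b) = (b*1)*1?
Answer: -1339 - 2*I*√2 ≈ -1339.0 - 2.8284*I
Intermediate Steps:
A(U) = U^(3/2)
X(b) = b (X(b) = b*1 = b)
X(A(-2)) - 103*q(13) = (-2)^(3/2) - 103*13 = -2*I*√2 - 1339 = -1339 - 2*I*√2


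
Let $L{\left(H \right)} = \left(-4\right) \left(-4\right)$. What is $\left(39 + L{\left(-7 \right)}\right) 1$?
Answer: $55$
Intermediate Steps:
$L{\left(H \right)} = 16$
$\left(39 + L{\left(-7 \right)}\right) 1 = \left(39 + 16\right) 1 = 55 \cdot 1 = 55$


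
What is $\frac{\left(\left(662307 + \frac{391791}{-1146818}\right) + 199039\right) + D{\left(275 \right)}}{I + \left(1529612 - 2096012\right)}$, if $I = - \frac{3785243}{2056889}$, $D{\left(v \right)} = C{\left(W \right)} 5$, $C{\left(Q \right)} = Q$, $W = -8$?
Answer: $- \frac{2031714391035059613}{1336072460244819574} \approx -1.5207$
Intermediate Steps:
$D{\left(v \right)} = -40$ ($D{\left(v \right)} = \left(-8\right) 5 = -40$)
$I = - \frac{3785243}{2056889}$ ($I = \left(-3785243\right) \frac{1}{2056889} = - \frac{3785243}{2056889} \approx -1.8403$)
$\frac{\left(\left(662307 + \frac{391791}{-1146818}\right) + 199039\right) + D{\left(275 \right)}}{I + \left(1529612 - 2096012\right)} = \frac{\left(\left(662307 + \frac{391791}{-1146818}\right) + 199039\right) - 40}{- \frac{3785243}{2056889} + \left(1529612 - 2096012\right)} = \frac{\left(\left(662307 + 391791 \left(- \frac{1}{1146818}\right)\right) + 199039\right) - 40}{- \frac{3785243}{2056889} + \left(1529612 - 2096012\right)} = \frac{\left(\left(662307 - \frac{391791}{1146818}\right) + 199039\right) - 40}{- \frac{3785243}{2056889} - 566400} = \frac{\left(\frac{759545197335}{1146818} + 199039\right) - 40}{- \frac{1165025714843}{2056889}} = \left(\frac{987806705237}{1146818} - 40\right) \left(- \frac{2056889}{1165025714843}\right) = \frac{987760832517}{1146818} \left(- \frac{2056889}{1165025714843}\right) = - \frac{2031714391035059613}{1336072460244819574}$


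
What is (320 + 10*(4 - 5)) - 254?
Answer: 56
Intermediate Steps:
(320 + 10*(4 - 5)) - 254 = (320 + 10*(-1)) - 254 = (320 - 10) - 254 = 310 - 254 = 56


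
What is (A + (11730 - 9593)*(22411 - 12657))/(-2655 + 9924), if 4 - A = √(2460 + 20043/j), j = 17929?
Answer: 20844302/7269 - √791123991807/130325901 ≈ 2867.6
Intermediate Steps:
A = 4 - √791123991807/17929 (A = 4 - √(2460 + 20043/17929) = 4 - √(44125383/17929) = 4 - √791123991807/17929 ≈ -45.610)
(A + (11730 - 9593)*(22411 - 12657))/(-2655 + 9924) = ((4 - √791123991807/17929) + (11730 - 9593)*(22411 - 12657))/(-2655 + 9924) = ((4 - √791123991807/17929) + 2137*9754)/7269 = ((4 - √791123991807/17929) + 20844298)*(1/7269) = (20844302 - √791123991807/17929)*(1/7269) = 20844302/7269 - √791123991807/130325901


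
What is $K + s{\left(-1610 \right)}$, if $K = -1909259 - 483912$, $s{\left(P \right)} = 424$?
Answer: $-2392747$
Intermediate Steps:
$K = -2393171$ ($K = -1909259 - 483912 = -2393171$)
$K + s{\left(-1610 \right)} = -2393171 + 424 = -2392747$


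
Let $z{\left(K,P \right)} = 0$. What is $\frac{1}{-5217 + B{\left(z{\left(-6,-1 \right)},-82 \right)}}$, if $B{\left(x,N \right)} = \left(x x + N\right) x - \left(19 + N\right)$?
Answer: $- \frac{1}{5154} \approx -0.00019402$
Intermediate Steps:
$B{\left(x,N \right)} = -19 - N + x \left(N + x^{2}\right)$ ($B{\left(x,N \right)} = \left(x^{2} + N\right) x - \left(19 + N\right) = \left(N + x^{2}\right) x - \left(19 + N\right) = x \left(N + x^{2}\right) - \left(19 + N\right) = -19 - N + x \left(N + x^{2}\right)$)
$\frac{1}{-5217 + B{\left(z{\left(-6,-1 \right)},-82 \right)}} = \frac{1}{-5217 - \left(-63 + 0\right)} = \frac{1}{-5217 + \left(-19 + 0 + 82 + 0\right)} = \frac{1}{-5217 + 63} = \frac{1}{-5154} = - \frac{1}{5154}$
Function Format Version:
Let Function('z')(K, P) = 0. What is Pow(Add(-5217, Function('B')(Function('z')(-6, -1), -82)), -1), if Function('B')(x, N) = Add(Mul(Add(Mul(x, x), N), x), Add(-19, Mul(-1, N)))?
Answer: Rational(-1, 5154) ≈ -0.00019402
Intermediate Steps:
Function('B')(x, N) = Add(-19, Mul(-1, N), Mul(x, Add(N, Pow(x, 2)))) (Function('B')(x, N) = Add(Mul(Add(Pow(x, 2), N), x), Add(-19, Mul(-1, N))) = Add(Mul(Add(N, Pow(x, 2)), x), Add(-19, Mul(-1, N))) = Add(Mul(x, Add(N, Pow(x, 2))), Add(-19, Mul(-1, N))) = Add(-19, Mul(-1, N), Mul(x, Add(N, Pow(x, 2)))))
Pow(Add(-5217, Function('B')(Function('z')(-6, -1), -82)), -1) = Pow(Add(-5217, Add(-19, Pow(0, 3), Mul(-1, -82), Mul(-82, 0))), -1) = Pow(Add(-5217, Add(-19, 0, 82, 0)), -1) = Pow(Add(-5217, 63), -1) = Pow(-5154, -1) = Rational(-1, 5154)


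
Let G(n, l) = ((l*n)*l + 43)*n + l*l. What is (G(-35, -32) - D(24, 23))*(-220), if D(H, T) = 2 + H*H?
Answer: -275735020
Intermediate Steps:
G(n, l) = l**2 + n*(43 + n*l**2) (G(n, l) = (n*l**2 + 43)*n + l**2 = (43 + n*l**2)*n + l**2 = n*(43 + n*l**2) + l**2 = l**2 + n*(43 + n*l**2))
D(H, T) = 2 + H**2
(G(-35, -32) - D(24, 23))*(-220) = (((-32)**2 + 43*(-35) + (-32)**2*(-35)**2) - (2 + 24**2))*(-220) = ((1024 - 1505 + 1024*1225) - (2 + 576))*(-220) = ((1024 - 1505 + 1254400) - 1*578)*(-220) = (1253919 - 578)*(-220) = 1253341*(-220) = -275735020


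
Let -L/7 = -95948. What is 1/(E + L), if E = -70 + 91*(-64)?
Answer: 1/665742 ≈ 1.5021e-6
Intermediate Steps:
L = 671636 (L = -7*(-95948) = 671636)
E = -5894 (E = -70 - 5824 = -5894)
1/(E + L) = 1/(-5894 + 671636) = 1/665742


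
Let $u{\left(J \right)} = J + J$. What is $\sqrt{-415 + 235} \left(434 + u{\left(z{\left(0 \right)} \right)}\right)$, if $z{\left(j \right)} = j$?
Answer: $2604 i \sqrt{5} \approx 5822.7 i$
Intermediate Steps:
$u{\left(J \right)} = 2 J$
$\sqrt{-415 + 235} \left(434 + u{\left(z{\left(0 \right)} \right)}\right) = \sqrt{-415 + 235} \left(434 + 2 \cdot 0\right) = \sqrt{-180} \left(434 + 0\right) = 6 i \sqrt{5} \cdot 434 = 2604 i \sqrt{5}$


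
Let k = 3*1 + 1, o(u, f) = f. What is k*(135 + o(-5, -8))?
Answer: 508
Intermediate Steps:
k = 4 (k = 3 + 1 = 4)
k*(135 + o(-5, -8)) = 4*(135 - 8) = 4*127 = 508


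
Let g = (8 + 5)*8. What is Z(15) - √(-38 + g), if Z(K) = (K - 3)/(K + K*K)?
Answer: 1/20 - √66 ≈ -8.0740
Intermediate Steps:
Z(K) = (-3 + K)/(K + K²)
g = 104 (g = 13*8 = 104)
Z(15) - √(-38 + g) = (-3 + 15)/(15*(1 + 15)) - √(-38 + 104) = (1/15)*12/16 - √66 = (1/15)*(1/16)*12 - √66 = 1/20 - √66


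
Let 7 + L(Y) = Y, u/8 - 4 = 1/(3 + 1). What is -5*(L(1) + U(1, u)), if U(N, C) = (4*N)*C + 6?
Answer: -680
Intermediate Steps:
u = 34 (u = 32 + 8/(3 + 1) = 32 + 8/4 = 32 + 8*(¼) = 32 + 2 = 34)
U(N, C) = 6 + 4*C*N (U(N, C) = 4*C*N + 6 = 6 + 4*C*N)
L(Y) = -7 + Y
-5*(L(1) + U(1, u)) = -5*((-7 + 1) + (6 + 4*34*1)) = -5*(-6 + (6 + 136)) = -5*(-6 + 142) = -5*136 = -680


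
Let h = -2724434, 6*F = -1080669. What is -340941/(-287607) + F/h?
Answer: 653781720383/522377526292 ≈ 1.2516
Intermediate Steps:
F = -360223/2 (F = (⅙)*(-1080669) = -360223/2 ≈ -1.8011e+5)
-340941/(-287607) + F/h = -340941/(-287607) - 360223/2/(-2724434) = -340941*(-1/287607) - 360223/2*(-1/2724434) = 113647/95869 + 360223/5448868 = 653781720383/522377526292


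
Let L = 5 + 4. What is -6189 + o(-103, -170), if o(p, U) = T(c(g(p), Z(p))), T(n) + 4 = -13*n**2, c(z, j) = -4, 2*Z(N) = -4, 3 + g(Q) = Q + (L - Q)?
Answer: -6401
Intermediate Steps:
L = 9
g(Q) = 6 (g(Q) = -3 + (Q + (9 - Q)) = -3 + 9 = 6)
Z(N) = -2 (Z(N) = (1/2)*(-4) = -2)
T(n) = -4 - 13*n**2
o(p, U) = -212 (o(p, U) = -4 - 13*(-4)**2 = -4 - 13*16 = -4 - 208 = -212)
-6189 + o(-103, -170) = -6189 - 212 = -6401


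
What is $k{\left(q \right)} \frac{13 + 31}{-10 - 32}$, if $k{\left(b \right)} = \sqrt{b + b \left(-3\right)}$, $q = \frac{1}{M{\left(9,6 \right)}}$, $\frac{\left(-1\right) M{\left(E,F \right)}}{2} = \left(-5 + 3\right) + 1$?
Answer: $- \frac{22 i}{21} \approx - 1.0476 i$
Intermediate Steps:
$M{\left(E,F \right)} = 2$ ($M{\left(E,F \right)} = - 2 \left(\left(-5 + 3\right) + 1\right) = - 2 \left(-2 + 1\right) = \left(-2\right) \left(-1\right) = 2$)
$q = \frac{1}{2} \approx 0.5$
$k{\left(b \right)} = \sqrt{2} \sqrt{- b}$ ($k{\left(b \right)} = \sqrt{b - 3 b} = \sqrt{- 2 b} = \sqrt{2} \sqrt{- b}$)
$k{\left(q \right)} \frac{13 + 31}{-10 - 32} = \sqrt{2} \sqrt{\left(-1\right) \frac{1}{2}} \frac{13 + 31}{-10 - 32} = \sqrt{2} \sqrt{- \frac{1}{2}} \frac{44}{-42} = \sqrt{2} \frac{i \sqrt{2}}{2} \cdot 44 \left(- \frac{1}{42}\right) = i \left(- \frac{22}{21}\right) = - \frac{22 i}{21}$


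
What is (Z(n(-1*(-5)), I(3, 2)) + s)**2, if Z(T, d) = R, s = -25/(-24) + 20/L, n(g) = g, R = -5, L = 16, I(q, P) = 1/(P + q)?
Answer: 4225/576 ≈ 7.3351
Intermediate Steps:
s = 55/24 (s = -25/(-24) + 20/16 = -25*(-1/24) + 20*(1/16) = 25/24 + 5/4 = 55/24 ≈ 2.2917)
Z(T, d) = -5
(Z(n(-1*(-5)), I(3, 2)) + s)**2 = (-5 + 55/24)**2 = (-65/24)**2 = 4225/576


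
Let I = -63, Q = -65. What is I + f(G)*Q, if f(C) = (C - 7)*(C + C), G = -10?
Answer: -22163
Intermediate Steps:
f(C) = 2*C*(-7 + C) (f(C) = (-7 + C)*(2*C) = 2*C*(-7 + C))
I + f(G)*Q = -63 + (2*(-10)*(-7 - 10))*(-65) = -63 + (2*(-10)*(-17))*(-65) = -63 + 340*(-65) = -63 - 22100 = -22163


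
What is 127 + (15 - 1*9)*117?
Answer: 829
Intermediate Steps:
127 + (15 - 1*9)*117 = 127 + (15 - 9)*117 = 127 + 6*117 = 127 + 702 = 829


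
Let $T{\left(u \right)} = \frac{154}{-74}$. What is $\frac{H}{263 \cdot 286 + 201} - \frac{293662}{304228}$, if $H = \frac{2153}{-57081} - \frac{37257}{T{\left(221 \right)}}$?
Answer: $- \frac{3336623968691611}{4583946806663322} \approx -0.72789$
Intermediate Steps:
$T{\left(u \right)} = - \frac{77}{37}$ ($T{\left(u \right)} = 154 \left(- \frac{1}{74}\right) = - \frac{77}{37}$)
$H = \frac{7153318768}{399567}$ ($H = \frac{2153}{-57081} - \frac{37257}{- \frac{77}{37}} = 2153 \left(- \frac{1}{57081}\right) - - \frac{125319}{7} = - \frac{2153}{57081} + \frac{125319}{7} = \frac{7153318768}{399567} \approx 17903.0$)
$\frac{H}{263 \cdot 286 + 201} - \frac{293662}{304228} = \frac{7153318768}{399567 \left(263 \cdot 286 + 201\right)} - \frac{293662}{304228} = \frac{7153318768}{399567 \left(75218 + 201\right)} - \frac{146831}{152114} = \frac{7153318768}{399567 \cdot 75419} - \frac{146831}{152114} = \frac{7153318768}{399567} \cdot \frac{1}{75419} - \frac{146831}{152114} = \frac{7153318768}{30134943573} - \frac{146831}{152114} = - \frac{3336623968691611}{4583946806663322}$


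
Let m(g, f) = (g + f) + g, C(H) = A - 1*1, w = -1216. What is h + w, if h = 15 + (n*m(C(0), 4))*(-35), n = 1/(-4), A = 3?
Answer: -1131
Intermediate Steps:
C(H) = 2 (C(H) = 3 - 1*1 = 3 - 1 = 2)
n = -¼ ≈ -0.25000
m(g, f) = f + 2*g (m(g, f) = (f + g) + g = f + 2*g)
h = 85 (h = 15 - (4 + 2*2)/4*(-35) = 15 - (4 + 4)/4*(-35) = 15 - ¼*8*(-35) = 15 - 2*(-35) = 15 + 70 = 85)
h + w = 85 - 1216 = -1131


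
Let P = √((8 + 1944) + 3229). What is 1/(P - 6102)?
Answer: -2034/12409741 - √5181/37229223 ≈ -0.00016584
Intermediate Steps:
P = √5181 (P = √(1952 + 3229) = √5181 ≈ 71.979)
1/(P - 6102) = 1/(√5181 - 6102) = 1/(-6102 + √5181)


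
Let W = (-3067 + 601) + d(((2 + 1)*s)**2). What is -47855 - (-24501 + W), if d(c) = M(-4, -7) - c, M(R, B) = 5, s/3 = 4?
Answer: -19597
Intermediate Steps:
s = 12 (s = 3*4 = 12)
d(c) = 5 - c
W = -3757 (W = (-3067 + 601) + (5 - ((2 + 1)*12)**2) = -2466 + (5 - (3*12)**2) = -2466 + (5 - 1*36**2) = -2466 + (5 - 1*1296) = -2466 + (5 - 1296) = -2466 - 1291 = -3757)
-47855 - (-24501 + W) = -47855 - (-24501 - 3757) = -47855 - 1*(-28258) = -47855 + 28258 = -19597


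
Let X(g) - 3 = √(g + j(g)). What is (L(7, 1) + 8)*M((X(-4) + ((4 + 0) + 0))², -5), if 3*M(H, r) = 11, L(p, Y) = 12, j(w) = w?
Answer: 220/3 ≈ 73.333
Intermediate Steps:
X(g) = 3 + √2*√g (X(g) = 3 + √(g + g) = 3 + √(2*g) = 3 + √2*√g)
M(H, r) = 11/3 (M(H, r) = (⅓)*11 = 11/3)
(L(7, 1) + 8)*M((X(-4) + ((4 + 0) + 0))², -5) = (12 + 8)*(11/3) = 20*(11/3) = 220/3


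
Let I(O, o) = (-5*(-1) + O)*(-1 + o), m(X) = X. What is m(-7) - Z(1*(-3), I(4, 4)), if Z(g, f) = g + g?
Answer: -1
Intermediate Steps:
I(O, o) = (-1 + o)*(5 + O) (I(O, o) = (5 + O)*(-1 + o) = (-1 + o)*(5 + O))
Z(g, f) = 2*g
m(-7) - Z(1*(-3), I(4, 4)) = -7 - 2*1*(-3) = -7 - 2*(-3) = -7 - 1*(-6) = -7 + 6 = -1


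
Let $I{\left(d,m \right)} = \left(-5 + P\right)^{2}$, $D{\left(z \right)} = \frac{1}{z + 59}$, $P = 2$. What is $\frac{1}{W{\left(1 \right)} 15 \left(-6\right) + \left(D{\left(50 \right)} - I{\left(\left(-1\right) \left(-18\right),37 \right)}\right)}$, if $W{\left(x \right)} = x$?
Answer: $- \frac{109}{10790} \approx -0.010102$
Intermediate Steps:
$D{\left(z \right)} = \frac{1}{59 + z}$
$I{\left(d,m \right)} = 9$ ($I{\left(d,m \right)} = \left(-5 + 2\right)^{2} = \left(-3\right)^{2} = 9$)
$\frac{1}{W{\left(1 \right)} 15 \left(-6\right) + \left(D{\left(50 \right)} - I{\left(\left(-1\right) \left(-18\right),37 \right)}\right)} = \frac{1}{1 \cdot 15 \left(-6\right) + \left(\frac{1}{59 + 50} - 9\right)} = \frac{1}{15 \left(-6\right) - \left(9 - \frac{1}{109}\right)} = \frac{1}{-90 + \left(\frac{1}{109} - 9\right)} = \frac{1}{-90 - \frac{980}{109}} = \frac{1}{- \frac{10790}{109}} = - \frac{109}{10790}$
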